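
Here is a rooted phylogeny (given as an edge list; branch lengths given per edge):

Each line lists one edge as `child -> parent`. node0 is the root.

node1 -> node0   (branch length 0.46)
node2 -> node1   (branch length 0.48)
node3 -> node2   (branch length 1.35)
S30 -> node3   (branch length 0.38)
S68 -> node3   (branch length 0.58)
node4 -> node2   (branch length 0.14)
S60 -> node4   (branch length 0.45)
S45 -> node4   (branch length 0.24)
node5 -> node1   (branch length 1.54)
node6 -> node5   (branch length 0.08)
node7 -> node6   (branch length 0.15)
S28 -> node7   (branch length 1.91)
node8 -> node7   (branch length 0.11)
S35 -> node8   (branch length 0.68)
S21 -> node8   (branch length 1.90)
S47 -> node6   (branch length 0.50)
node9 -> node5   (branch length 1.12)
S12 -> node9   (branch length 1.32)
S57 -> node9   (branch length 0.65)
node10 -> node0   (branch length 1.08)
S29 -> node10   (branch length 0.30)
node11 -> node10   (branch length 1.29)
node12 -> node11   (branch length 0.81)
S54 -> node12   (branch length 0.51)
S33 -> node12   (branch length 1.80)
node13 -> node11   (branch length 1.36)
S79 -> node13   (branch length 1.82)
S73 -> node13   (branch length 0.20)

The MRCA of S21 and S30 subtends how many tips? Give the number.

10

The MRCA of S21 and S30 is the node subtending (((S30,S68),(S60,S45)),(((S28,(S35,S21)),S47),(S12,S57))).
That clade contains 10 terminal taxa: S12, S21, S28, S30, S35, S45, S47, S57, S60, S68.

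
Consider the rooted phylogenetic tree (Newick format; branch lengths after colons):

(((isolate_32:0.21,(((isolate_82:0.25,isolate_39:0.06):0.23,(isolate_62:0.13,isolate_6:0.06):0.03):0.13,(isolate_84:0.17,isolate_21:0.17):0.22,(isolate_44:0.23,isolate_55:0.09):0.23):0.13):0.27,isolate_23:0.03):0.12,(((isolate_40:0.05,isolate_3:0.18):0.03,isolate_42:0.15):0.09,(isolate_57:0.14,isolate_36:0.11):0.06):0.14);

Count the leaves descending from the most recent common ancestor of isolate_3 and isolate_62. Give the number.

15

The MRCA of isolate_3 and isolate_62 is the root, so the clade is the entire tree.
That clade contains 15 terminal taxa: isolate_21, isolate_23, isolate_3, isolate_32, isolate_36, isolate_39, isolate_40, isolate_42, isolate_44, isolate_55, isolate_57, isolate_6, isolate_62, isolate_82, isolate_84.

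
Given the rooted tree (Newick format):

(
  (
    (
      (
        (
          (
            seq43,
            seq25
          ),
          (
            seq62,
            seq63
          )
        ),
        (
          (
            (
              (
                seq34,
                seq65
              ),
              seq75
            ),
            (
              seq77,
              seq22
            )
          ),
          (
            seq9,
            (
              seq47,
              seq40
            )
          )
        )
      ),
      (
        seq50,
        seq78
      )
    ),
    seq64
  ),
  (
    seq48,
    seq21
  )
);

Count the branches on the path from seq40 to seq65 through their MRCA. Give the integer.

7

The MRCA of seq40 and seq65 is the node subtending ((((seq34,seq65),seq75),(seq77,seq22)),(seq9,(seq47,seq40))).
From seq40 up to that node: 3 branches. From seq65 up to the same node: 4 branches. Total: 3 + 4 = 7.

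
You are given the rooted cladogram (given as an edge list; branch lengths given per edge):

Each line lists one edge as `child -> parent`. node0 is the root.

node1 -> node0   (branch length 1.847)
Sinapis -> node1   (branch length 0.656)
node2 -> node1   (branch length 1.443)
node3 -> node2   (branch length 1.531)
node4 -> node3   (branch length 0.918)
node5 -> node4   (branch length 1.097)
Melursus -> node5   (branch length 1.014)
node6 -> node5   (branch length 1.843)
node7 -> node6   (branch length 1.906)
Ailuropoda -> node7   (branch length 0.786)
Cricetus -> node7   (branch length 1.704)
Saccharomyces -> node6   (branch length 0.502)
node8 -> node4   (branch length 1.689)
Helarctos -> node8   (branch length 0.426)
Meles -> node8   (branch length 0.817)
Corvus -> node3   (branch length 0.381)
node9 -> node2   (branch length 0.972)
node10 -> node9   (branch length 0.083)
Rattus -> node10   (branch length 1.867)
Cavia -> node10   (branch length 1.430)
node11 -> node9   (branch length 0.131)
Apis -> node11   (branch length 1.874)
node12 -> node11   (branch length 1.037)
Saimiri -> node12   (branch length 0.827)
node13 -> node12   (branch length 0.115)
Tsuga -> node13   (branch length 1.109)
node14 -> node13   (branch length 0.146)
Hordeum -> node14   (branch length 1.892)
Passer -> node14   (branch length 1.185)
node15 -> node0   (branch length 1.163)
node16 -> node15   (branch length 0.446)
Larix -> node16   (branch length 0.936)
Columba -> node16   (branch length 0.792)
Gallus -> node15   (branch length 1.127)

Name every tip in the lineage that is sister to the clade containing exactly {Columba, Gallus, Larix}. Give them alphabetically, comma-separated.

Ailuropoda, Apis, Cavia, Corvus, Cricetus, Helarctos, Hordeum, Meles, Melursus, Passer, Rattus, Saccharomyces, Saimiri, Sinapis, Tsuga

The clade containing exactly {Columba, Gallus, Larix} attaches directly to the root of the tree.
The other lineage descending from that same node — the sister group — is (Sinapis,((((Melursus,((Ailuropoda,Cricetus),Saccharomyces)),(Helarctos,Meles)),Corvus),((Rattus,Cavia),(Apis,(Saimiri,(Tsuga,(Hordeum,Passer))))))); its 15 tips in alphabetical order are the answer.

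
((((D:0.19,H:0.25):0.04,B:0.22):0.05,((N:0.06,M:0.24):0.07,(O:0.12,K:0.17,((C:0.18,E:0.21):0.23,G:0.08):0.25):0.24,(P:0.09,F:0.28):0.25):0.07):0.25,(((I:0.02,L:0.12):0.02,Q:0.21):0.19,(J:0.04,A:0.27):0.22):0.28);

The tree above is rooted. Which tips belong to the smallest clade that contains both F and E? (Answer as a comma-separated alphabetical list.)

C, E, F, G, K, M, N, O, P

Tracing F: it sits inside (P,F).
Tracing E: it sits inside (C,E).
The smallest clade enclosing both is ((N,M),(O,K,((C,E),G)),(P,F)); the answer is its 9 terminal taxa in alphabetical order.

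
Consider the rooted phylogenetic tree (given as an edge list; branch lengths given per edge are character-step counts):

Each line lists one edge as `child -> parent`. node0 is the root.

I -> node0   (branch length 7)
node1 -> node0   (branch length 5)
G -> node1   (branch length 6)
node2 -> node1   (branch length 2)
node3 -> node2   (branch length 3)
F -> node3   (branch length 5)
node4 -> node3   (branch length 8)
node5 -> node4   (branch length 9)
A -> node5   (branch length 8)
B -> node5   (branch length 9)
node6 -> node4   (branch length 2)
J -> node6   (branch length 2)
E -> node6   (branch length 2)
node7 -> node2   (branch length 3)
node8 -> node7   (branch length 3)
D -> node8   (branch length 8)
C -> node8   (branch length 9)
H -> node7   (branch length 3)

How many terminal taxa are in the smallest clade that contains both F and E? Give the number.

5

The MRCA of F and E is the node subtending (F,((A,B),(J,E))).
That clade contains 5 terminal taxa: A, B, E, F, J.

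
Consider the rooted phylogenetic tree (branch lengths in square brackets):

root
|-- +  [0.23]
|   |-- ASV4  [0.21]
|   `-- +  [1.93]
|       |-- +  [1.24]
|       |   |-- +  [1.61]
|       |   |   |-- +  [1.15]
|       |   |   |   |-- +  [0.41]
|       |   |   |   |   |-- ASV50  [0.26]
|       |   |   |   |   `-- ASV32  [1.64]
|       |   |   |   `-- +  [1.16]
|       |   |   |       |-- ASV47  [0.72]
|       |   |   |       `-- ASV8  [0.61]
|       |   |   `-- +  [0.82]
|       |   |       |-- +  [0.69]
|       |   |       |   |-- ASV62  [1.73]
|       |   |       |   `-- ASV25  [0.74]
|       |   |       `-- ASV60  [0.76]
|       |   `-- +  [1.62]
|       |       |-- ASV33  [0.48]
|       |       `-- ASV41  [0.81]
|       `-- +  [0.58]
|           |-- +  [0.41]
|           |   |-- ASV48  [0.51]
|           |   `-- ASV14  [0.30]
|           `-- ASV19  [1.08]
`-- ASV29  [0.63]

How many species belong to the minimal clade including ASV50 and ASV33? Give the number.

The MRCA of ASV50 and ASV33 is the node subtending ((((ASV50,ASV32),(ASV47,ASV8)),((ASV62,ASV25),ASV60)),(ASV33,ASV41)).
That clade contains 9 terminal taxa: ASV25, ASV32, ASV33, ASV41, ASV47, ASV50, ASV60, ASV62, ASV8.

9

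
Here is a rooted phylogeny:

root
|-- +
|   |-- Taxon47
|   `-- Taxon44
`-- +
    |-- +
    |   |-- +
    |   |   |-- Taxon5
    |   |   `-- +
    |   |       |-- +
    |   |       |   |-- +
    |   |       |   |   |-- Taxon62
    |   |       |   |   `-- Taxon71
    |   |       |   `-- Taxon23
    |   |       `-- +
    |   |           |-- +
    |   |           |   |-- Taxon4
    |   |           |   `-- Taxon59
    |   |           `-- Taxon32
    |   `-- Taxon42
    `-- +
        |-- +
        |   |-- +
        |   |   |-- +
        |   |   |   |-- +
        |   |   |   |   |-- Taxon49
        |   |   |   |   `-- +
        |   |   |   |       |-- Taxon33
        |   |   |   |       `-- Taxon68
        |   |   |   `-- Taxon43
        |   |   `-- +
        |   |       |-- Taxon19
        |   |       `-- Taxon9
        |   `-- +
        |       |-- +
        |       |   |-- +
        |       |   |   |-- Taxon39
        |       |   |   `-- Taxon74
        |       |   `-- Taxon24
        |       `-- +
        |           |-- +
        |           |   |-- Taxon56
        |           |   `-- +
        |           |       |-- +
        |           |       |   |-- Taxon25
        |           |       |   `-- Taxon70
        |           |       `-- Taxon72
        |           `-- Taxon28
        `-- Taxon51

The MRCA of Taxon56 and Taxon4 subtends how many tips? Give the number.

23

The MRCA of Taxon56 and Taxon4 is the node subtending (((Taxon5,(((Taxon62,Taxon71),Taxon23),((Taxon4,Taxon59),Taxon32))),Taxon42),(((((Taxon49,(Taxon33,Taxon68)),Taxon43),(Taxon19,Taxon9)),(((Taxon39,Taxon74),Taxon24),((Taxon56,((Taxon25,Taxon70),Taxon72)),Taxon28))),Taxon51)).
That clade contains 23 terminal taxa: Taxon19, Taxon23, Taxon24, Taxon25, Taxon28, Taxon32, Taxon33, Taxon39, Taxon4, Taxon42, Taxon43, Taxon49, Taxon5, Taxon51, Taxon56, Taxon59, Taxon62, Taxon68, Taxon70, Taxon71, Taxon72, Taxon74, Taxon9.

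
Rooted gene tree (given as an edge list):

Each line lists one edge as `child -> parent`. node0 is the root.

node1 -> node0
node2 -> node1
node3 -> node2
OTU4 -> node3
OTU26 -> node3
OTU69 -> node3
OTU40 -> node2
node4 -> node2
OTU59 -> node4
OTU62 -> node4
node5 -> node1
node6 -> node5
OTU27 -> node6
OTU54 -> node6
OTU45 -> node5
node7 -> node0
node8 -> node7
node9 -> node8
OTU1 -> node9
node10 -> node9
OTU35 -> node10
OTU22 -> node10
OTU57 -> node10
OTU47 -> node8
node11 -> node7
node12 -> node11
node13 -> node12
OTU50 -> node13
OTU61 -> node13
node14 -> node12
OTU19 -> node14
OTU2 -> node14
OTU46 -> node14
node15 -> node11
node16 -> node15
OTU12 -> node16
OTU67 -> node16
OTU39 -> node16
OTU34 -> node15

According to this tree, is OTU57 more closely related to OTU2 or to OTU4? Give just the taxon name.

OTU2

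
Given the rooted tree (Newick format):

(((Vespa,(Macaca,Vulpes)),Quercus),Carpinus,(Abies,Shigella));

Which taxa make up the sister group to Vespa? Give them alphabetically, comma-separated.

Vespa attaches to the tree at the node subtending (Vespa,(Macaca,Vulpes)).
The other lineage descending from that same node — the sister group — is (Macaca,Vulpes); its 2 tips in alphabetical order are the answer.

Macaca, Vulpes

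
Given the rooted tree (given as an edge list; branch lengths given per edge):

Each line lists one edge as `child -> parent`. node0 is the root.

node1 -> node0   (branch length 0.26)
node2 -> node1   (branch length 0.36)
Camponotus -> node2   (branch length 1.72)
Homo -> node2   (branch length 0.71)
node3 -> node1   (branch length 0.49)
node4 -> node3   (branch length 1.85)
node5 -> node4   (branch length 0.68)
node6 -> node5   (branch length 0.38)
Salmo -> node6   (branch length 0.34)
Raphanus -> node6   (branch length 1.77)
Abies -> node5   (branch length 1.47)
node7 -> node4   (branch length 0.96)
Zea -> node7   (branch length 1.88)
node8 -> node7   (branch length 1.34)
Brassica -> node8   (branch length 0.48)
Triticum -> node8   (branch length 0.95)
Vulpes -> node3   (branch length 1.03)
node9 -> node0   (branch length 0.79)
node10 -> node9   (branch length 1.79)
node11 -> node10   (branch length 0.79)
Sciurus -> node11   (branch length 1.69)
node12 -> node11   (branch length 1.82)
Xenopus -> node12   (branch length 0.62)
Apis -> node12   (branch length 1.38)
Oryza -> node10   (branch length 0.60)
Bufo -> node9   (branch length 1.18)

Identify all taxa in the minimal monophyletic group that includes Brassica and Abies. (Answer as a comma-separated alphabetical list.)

Tracing Brassica: it sits inside (Brassica,Triticum).
Tracing Abies: it sits inside ((Salmo,Raphanus),Abies).
The smallest clade enclosing both is (((Salmo,Raphanus),Abies),(Zea,(Brassica,Triticum))); the answer is its 6 terminal taxa in alphabetical order.

Abies, Brassica, Raphanus, Salmo, Triticum, Zea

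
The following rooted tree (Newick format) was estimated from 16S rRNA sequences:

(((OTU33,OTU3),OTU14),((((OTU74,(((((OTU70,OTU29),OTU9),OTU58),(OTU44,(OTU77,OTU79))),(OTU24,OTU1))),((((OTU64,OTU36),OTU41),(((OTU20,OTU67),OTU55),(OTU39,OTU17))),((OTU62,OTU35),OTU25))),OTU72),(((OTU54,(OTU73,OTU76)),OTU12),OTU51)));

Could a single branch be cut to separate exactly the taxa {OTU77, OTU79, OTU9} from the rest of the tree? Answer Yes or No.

The MRCA of the listed taxa subtends ((((OTU70,OTU29),OTU9),OTU58),(OTU44,(OTU77,OTU79))).
That clade also contains OTU29, OTU44, OTU58, OTU70, which are not in the proposed group, so the group is not monophyletic.

No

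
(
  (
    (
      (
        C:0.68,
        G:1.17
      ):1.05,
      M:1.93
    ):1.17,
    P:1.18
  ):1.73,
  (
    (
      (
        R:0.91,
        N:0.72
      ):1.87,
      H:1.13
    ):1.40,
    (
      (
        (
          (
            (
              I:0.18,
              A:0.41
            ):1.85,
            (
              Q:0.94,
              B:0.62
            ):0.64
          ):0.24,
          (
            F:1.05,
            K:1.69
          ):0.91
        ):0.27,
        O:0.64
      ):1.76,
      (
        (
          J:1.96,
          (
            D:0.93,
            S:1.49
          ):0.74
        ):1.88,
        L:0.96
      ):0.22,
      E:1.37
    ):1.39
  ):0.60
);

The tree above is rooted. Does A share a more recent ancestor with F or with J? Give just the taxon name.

F

The MRCA of A and F subtends (((I,A),(Q,B)),(F,K)) (6 taxa).
The MRCA of A and J subtends (((((I,A),(Q,B)),(F,K)),O),((J,(D,S)),L),E) (12 taxa).
The first is nested inside the second, so A shares a more recent common ancestor with F.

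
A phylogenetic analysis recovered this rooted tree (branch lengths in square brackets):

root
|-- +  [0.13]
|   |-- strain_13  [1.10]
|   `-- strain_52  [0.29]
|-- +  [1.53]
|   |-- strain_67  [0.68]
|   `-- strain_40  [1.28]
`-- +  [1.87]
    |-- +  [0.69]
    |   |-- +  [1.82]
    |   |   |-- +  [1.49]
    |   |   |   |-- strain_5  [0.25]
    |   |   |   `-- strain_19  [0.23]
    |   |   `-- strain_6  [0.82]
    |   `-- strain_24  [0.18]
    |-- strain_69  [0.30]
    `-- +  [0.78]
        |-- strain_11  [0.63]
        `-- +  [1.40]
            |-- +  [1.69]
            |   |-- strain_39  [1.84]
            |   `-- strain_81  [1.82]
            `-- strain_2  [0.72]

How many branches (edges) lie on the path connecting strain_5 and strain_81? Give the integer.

8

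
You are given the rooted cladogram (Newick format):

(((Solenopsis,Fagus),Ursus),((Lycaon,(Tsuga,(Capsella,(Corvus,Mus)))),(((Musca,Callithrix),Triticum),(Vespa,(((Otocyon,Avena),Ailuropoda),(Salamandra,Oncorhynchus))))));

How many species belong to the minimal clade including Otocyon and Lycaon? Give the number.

14

The MRCA of Otocyon and Lycaon is the node subtending ((Lycaon,(Tsuga,(Capsella,(Corvus,Mus)))),(((Musca,Callithrix),Triticum),(Vespa,(((Otocyon,Avena),Ailuropoda),(Salamandra,Oncorhynchus))))).
That clade contains 14 terminal taxa: Ailuropoda, Avena, Callithrix, Capsella, Corvus, Lycaon, Mus, Musca, Oncorhynchus, Otocyon, Salamandra, Triticum, Tsuga, Vespa.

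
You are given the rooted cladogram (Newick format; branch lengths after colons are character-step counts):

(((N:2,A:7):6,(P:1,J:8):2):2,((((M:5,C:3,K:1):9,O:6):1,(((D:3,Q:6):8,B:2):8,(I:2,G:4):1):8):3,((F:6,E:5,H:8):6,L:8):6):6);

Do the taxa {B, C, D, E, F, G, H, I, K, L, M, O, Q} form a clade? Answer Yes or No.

Yes

The most recent common ancestor of these taxa subtends ((((M,C,K),O),(((D,Q),B),(I,G))),((F,E,H),L)).
That clade has exactly 13 tips — every listed taxon and nothing else — so the group is monophyletic.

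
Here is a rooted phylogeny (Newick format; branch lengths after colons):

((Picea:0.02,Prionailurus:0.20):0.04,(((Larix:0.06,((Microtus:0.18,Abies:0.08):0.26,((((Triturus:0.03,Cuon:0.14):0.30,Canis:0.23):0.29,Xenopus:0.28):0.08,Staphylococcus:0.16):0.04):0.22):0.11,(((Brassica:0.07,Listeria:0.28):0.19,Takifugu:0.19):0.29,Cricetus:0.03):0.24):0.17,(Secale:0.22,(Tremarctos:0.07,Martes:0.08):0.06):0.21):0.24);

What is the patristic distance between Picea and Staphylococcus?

The path runs Picea → … → MRCA → … → Staphylococcus; the MRCA is the root of the tree.
Branch lengths along that path: 0.02 + 0.04 + 0.24 + 0.17 + 0.11 + 0.22 + 0.04 + 0.16 = 1.00.

1.00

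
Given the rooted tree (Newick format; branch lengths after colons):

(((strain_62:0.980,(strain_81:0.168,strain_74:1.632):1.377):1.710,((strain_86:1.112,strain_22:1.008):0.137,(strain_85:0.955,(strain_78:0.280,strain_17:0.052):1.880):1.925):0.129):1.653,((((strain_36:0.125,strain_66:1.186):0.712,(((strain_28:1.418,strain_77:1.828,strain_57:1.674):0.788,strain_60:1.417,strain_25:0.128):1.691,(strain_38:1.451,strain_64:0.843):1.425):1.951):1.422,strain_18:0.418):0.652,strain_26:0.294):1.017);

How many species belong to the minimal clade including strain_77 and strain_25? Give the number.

5

The MRCA of strain_77 and strain_25 is the node subtending ((strain_28,strain_77,strain_57),strain_60,strain_25).
That clade contains 5 terminal taxa: strain_25, strain_28, strain_57, strain_60, strain_77.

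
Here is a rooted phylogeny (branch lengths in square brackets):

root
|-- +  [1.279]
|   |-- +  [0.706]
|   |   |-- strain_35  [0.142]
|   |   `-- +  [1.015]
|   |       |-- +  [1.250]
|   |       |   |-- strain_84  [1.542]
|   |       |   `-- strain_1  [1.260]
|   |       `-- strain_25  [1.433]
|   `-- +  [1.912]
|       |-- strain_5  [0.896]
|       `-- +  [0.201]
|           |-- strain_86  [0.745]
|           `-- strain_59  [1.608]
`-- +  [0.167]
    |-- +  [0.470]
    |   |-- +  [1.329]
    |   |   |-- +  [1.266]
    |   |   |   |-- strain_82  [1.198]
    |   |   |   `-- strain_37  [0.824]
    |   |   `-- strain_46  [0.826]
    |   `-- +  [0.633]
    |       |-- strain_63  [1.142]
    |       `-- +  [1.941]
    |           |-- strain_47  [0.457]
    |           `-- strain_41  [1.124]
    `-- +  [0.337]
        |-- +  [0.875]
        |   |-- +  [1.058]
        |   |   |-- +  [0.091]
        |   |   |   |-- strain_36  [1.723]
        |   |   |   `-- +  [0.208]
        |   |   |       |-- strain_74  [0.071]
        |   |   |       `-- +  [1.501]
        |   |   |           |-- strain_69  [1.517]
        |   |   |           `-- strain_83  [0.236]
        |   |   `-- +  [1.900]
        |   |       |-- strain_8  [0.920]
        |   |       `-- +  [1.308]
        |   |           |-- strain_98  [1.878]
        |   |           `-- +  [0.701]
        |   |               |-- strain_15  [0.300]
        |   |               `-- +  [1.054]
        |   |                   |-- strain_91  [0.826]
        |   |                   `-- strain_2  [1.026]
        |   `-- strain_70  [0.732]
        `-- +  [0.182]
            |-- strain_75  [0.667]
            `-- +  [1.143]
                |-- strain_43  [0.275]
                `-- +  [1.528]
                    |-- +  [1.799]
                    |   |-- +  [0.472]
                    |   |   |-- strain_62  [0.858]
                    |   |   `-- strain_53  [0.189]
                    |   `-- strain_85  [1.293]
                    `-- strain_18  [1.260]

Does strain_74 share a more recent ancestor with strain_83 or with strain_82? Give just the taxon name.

The MRCA of strain_74 and strain_83 subtends (strain_74,(strain_69,strain_83)) (3 taxa).
The MRCA of strain_74 and strain_82 subtends ((((strain_82,strain_37),strain_46),(strain_63,(strain_47,strain_41))),((((strain_36,(strain_74,(strain_69,strain_83))),(strain_8,(strain_98,(strain_15,(strain_91,strain_2))))),strain_70),(strain_75,(strain_43,(((strain_62,strain_53),strain_85),strain_18))))) (22 taxa).
The first is nested inside the second, so strain_74 shares a more recent common ancestor with strain_83.

strain_83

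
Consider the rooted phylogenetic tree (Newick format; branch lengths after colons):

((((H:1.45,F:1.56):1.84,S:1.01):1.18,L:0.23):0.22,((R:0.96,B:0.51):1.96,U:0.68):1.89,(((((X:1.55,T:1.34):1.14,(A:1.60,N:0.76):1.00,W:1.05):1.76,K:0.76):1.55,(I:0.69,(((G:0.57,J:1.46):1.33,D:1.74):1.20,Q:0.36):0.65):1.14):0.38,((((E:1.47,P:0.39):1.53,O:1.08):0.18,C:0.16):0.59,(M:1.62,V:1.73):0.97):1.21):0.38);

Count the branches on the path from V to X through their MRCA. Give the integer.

The MRCA of V and X is the node subtending (((((X,T),(A,N),W),K),(I,(((G,J),D),Q))),((((E,P),O),C),(M,V))).
From V up to that node: 3 branches. From X up to the same node: 5 branches. Total: 3 + 5 = 8.

8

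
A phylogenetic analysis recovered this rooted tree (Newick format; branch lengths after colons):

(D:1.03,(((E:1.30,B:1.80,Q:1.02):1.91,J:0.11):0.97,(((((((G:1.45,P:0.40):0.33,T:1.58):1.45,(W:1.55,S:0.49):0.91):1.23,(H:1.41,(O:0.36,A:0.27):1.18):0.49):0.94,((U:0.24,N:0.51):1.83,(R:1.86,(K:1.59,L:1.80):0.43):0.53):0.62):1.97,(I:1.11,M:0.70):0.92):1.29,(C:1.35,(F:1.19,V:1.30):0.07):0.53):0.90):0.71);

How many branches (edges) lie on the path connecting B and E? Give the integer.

2

The MRCA of B and E is the node subtending (E,B,Q).
From B up to that node: 1 branch. From E up to the same node: 1 branch. Total: 1 + 1 = 2.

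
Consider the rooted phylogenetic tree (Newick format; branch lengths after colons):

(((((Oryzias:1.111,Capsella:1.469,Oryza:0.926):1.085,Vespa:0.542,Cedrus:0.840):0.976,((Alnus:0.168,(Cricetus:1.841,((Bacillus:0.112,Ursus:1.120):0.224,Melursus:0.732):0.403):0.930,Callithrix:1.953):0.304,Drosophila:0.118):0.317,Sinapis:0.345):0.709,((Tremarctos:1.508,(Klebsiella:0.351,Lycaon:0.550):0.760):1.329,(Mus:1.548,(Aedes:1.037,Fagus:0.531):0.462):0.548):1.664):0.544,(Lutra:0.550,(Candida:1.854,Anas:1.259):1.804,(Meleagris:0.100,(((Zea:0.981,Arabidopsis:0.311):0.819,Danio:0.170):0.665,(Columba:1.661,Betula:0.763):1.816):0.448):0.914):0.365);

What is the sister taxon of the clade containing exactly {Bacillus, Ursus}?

The clade containing exactly {Bacillus, Ursus} attaches to the tree at the node subtending ((Bacillus,Ursus),Melursus).
The other lineage descending from that same node — the sister group — is the single tip Melursus.

Melursus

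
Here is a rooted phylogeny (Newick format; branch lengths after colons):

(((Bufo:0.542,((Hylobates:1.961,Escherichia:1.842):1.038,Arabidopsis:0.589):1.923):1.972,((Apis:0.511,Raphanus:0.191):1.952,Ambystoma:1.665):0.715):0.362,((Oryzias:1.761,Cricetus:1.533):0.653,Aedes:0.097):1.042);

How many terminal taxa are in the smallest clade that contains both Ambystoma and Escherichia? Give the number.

7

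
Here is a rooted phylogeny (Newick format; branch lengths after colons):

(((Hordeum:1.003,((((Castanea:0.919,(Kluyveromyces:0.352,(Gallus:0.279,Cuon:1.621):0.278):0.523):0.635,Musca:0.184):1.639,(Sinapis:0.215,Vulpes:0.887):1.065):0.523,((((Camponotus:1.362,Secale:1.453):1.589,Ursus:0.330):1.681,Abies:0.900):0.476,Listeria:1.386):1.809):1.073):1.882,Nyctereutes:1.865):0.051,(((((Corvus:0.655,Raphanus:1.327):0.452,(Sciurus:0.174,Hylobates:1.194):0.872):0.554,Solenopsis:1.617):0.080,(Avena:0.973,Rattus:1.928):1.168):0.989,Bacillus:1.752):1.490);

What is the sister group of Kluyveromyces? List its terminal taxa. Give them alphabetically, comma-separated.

Cuon, Gallus

Kluyveromyces attaches to the tree at the node subtending (Kluyveromyces,(Gallus,Cuon)).
The other lineage descending from that same node — the sister group — is (Gallus,Cuon); its 2 tips in alphabetical order are the answer.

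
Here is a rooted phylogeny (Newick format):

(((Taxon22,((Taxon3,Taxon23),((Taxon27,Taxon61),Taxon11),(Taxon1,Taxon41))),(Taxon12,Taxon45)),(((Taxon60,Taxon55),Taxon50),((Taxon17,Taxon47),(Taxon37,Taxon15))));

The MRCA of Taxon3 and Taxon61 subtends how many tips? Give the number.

The MRCA of Taxon3 and Taxon61 is the node subtending ((Taxon3,Taxon23),((Taxon27,Taxon61),Taxon11),(Taxon1,Taxon41)).
That clade contains 7 terminal taxa: Taxon1, Taxon11, Taxon23, Taxon27, Taxon3, Taxon41, Taxon61.

7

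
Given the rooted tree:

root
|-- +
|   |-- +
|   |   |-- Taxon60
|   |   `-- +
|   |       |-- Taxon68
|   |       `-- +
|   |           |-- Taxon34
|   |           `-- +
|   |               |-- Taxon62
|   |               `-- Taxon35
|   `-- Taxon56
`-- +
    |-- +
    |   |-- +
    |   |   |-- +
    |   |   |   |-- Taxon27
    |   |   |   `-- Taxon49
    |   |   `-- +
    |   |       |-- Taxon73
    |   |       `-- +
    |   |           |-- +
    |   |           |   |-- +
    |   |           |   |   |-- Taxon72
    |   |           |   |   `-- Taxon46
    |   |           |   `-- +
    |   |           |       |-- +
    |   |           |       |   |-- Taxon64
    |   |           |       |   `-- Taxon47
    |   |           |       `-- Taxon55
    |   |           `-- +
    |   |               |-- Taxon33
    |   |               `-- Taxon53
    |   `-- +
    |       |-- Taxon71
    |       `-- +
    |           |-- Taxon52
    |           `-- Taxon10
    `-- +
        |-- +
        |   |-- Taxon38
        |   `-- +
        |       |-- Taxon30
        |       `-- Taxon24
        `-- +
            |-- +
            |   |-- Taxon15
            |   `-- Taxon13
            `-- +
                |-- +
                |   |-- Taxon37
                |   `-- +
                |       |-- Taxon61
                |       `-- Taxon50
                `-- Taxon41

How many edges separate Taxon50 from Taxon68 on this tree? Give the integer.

11

The MRCA of Taxon50 and Taxon68 is the root of the tree.
From Taxon50 up to that node: 7 branches. From Taxon68 up to the same node: 4 branches. Total: 7 + 4 = 11.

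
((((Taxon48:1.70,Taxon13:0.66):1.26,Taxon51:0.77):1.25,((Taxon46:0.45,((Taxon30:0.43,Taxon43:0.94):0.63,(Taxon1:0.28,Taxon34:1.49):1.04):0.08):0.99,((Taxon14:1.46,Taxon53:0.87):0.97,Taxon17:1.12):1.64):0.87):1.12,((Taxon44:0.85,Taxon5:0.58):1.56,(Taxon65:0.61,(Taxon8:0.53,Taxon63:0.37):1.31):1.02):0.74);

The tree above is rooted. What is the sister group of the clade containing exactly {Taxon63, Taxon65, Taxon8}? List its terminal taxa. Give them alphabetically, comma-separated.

Taxon44, Taxon5

The clade containing exactly {Taxon63, Taxon65, Taxon8} attaches to the tree at the node subtending ((Taxon44,Taxon5),(Taxon65,(Taxon8,Taxon63))).
The other lineage descending from that same node — the sister group — is (Taxon44,Taxon5); its 2 tips in alphabetical order are the answer.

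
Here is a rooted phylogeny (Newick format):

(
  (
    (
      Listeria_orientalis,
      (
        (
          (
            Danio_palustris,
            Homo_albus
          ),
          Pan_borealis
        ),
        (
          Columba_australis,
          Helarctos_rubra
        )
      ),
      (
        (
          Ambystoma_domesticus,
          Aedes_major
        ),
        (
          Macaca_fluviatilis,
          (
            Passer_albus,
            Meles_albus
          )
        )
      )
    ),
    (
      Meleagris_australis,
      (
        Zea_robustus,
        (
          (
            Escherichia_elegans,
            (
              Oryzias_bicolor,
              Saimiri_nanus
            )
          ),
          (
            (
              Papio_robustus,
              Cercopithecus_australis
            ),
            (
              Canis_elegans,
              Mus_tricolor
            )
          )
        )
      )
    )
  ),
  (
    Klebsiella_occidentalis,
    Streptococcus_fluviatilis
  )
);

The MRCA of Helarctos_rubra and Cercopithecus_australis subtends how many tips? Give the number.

The MRCA of Helarctos_rubra and Cercopithecus_australis is the node subtending ((Listeria_orientalis,(((Danio_palustris,Homo_albus),Pan_borealis),(Columba_australis,Helarctos_rubra)),((Ambystoma_domesticus,Aedes_major),(Macaca_fluviatilis,(Passer_albus,Meles_albus)))),(Meleagris_australis,(Zea_robustus,((Escherichia_elegans,(Oryzias_bicolor,Saimiri_nanus)),((Papio_robustus,Cercopithecus_australis),(Canis_elegans,Mus_tricolor)))))).
That clade contains 20 terminal taxa: Aedes_major, Ambystoma_domesticus, Canis_elegans, Cercopithecus_australis, Columba_australis, Danio_palustris, Escherichia_elegans, Helarctos_rubra, Homo_albus, Listeria_orientalis, Macaca_fluviatilis, Meleagris_australis, Meles_albus, Mus_tricolor, Oryzias_bicolor, Pan_borealis, Papio_robustus, Passer_albus, Saimiri_nanus, Zea_robustus.

20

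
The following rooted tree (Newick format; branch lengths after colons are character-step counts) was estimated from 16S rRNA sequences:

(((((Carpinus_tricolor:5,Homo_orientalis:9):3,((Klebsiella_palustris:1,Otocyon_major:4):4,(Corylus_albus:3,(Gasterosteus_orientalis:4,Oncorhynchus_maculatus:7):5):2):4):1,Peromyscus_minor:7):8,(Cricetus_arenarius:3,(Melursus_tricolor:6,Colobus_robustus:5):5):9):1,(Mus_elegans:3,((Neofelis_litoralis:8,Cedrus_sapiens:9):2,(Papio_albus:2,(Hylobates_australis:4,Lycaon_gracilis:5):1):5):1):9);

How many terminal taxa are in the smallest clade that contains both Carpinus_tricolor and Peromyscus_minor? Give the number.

The MRCA of Carpinus_tricolor and Peromyscus_minor is the node subtending (((Carpinus_tricolor,Homo_orientalis),((Klebsiella_palustris,Otocyon_major),(Corylus_albus,(Gasterosteus_orientalis,Oncorhynchus_maculatus)))),Peromyscus_minor).
That clade contains 8 terminal taxa: Carpinus_tricolor, Corylus_albus, Gasterosteus_orientalis, Homo_orientalis, Klebsiella_palustris, Oncorhynchus_maculatus, Otocyon_major, Peromyscus_minor.

8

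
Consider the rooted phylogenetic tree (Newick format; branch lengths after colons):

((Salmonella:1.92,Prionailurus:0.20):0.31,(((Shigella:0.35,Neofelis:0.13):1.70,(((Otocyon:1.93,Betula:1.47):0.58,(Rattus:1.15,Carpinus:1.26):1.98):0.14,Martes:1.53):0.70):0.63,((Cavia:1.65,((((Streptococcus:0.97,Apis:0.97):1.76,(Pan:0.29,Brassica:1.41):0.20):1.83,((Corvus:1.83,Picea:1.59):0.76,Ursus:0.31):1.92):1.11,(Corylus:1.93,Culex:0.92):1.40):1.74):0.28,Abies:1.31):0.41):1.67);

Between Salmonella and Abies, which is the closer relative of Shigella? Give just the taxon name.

Abies

The MRCA of Shigella and Abies subtends (((Shigella,Neofelis),(((Otocyon,Betula),(Rattus,Carpinus)),Martes)),((Cavia,((((Streptococcus,Apis),(Pan,Brassica)),((Corvus,Picea),Ursus)),(Corylus,Culex))),Abies)) (18 taxa).
The MRCA of Shigella and Salmonella is the root, subtending the entire tree (20 taxa).
The first is nested inside the second, so Shigella shares a more recent common ancestor with Abies.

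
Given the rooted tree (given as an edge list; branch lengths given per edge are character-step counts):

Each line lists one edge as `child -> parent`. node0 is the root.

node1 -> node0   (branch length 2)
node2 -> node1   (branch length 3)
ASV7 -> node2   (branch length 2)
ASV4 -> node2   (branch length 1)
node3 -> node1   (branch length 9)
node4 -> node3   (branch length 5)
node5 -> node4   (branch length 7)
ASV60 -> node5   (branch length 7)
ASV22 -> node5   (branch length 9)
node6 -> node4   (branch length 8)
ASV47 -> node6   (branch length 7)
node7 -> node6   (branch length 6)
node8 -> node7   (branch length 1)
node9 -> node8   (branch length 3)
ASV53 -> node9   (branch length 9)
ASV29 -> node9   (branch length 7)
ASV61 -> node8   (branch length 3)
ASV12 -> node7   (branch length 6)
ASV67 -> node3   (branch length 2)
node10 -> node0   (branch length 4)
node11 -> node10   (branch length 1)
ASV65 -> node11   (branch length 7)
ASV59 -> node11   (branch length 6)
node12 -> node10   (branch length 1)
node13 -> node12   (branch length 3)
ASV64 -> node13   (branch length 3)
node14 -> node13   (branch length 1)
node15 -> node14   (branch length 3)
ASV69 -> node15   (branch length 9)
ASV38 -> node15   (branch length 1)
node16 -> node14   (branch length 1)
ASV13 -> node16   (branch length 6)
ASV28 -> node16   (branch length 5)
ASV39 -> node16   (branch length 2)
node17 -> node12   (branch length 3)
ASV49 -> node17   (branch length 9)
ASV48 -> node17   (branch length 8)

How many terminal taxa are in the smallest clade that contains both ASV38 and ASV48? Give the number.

The MRCA of ASV38 and ASV48 is the node subtending ((ASV64,((ASV69,ASV38),(ASV13,ASV28,ASV39))),(ASV49,ASV48)).
That clade contains 8 terminal taxa: ASV13, ASV28, ASV38, ASV39, ASV48, ASV49, ASV64, ASV69.

8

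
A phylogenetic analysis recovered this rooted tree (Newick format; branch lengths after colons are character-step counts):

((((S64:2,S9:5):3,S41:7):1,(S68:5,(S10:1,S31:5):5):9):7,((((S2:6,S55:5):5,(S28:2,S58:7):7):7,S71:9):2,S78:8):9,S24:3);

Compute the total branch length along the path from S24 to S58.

35

The path runs S24 → … → MRCA → … → S58; the MRCA is the root of the tree.
Branch lengths along that path: 3 + 9 + 2 + 7 + 7 + 7 = 35.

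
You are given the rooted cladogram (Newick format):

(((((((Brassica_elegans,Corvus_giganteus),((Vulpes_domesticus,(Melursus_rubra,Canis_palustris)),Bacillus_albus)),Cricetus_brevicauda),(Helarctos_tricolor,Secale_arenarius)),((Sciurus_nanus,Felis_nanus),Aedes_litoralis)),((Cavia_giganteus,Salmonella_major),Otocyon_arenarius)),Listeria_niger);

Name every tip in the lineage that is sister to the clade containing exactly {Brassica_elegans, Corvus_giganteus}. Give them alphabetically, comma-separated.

Bacillus_albus, Canis_palustris, Melursus_rubra, Vulpes_domesticus

The clade containing exactly {Brassica_elegans, Corvus_giganteus} attaches to the tree at the node subtending ((Brassica_elegans,Corvus_giganteus),((Vulpes_domesticus,(Melursus_rubra,Canis_palustris)),Bacillus_albus)).
The other lineage descending from that same node — the sister group — is ((Vulpes_domesticus,(Melursus_rubra,Canis_palustris)),Bacillus_albus); its 4 tips in alphabetical order are the answer.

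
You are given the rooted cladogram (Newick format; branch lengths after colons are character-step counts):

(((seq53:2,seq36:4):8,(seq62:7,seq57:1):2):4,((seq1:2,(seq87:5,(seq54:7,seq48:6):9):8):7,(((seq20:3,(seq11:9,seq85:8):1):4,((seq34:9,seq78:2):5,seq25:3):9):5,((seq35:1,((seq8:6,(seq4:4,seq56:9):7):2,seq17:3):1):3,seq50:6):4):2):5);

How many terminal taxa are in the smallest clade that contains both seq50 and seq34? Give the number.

12

The MRCA of seq50 and seq34 is the node subtending (((seq20,(seq11,seq85)),((seq34,seq78),seq25)),((seq35,((seq8,(seq4,seq56)),seq17)),seq50)).
That clade contains 12 terminal taxa: seq11, seq17, seq20, seq25, seq34, seq35, seq4, seq50, seq56, seq78, seq8, seq85.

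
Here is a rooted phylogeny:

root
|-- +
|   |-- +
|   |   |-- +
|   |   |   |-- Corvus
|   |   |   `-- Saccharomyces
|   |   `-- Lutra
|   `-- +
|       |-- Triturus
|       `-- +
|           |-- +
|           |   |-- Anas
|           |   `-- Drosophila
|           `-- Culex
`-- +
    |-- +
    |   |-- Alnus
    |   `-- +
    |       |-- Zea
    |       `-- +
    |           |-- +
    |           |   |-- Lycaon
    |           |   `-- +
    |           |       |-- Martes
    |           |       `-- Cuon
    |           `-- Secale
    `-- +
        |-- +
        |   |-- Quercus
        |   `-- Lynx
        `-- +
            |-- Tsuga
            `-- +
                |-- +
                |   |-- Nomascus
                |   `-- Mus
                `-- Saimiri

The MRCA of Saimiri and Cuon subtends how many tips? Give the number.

The MRCA of Saimiri and Cuon is the node subtending ((Alnus,(Zea,((Lycaon,(Martes,Cuon)),Secale))),((Quercus,Lynx),(Tsuga,((Nomascus,Mus),Saimiri)))).
That clade contains 12 terminal taxa: Alnus, Cuon, Lycaon, Lynx, Martes, Mus, Nomascus, Quercus, Saimiri, Secale, Tsuga, Zea.

12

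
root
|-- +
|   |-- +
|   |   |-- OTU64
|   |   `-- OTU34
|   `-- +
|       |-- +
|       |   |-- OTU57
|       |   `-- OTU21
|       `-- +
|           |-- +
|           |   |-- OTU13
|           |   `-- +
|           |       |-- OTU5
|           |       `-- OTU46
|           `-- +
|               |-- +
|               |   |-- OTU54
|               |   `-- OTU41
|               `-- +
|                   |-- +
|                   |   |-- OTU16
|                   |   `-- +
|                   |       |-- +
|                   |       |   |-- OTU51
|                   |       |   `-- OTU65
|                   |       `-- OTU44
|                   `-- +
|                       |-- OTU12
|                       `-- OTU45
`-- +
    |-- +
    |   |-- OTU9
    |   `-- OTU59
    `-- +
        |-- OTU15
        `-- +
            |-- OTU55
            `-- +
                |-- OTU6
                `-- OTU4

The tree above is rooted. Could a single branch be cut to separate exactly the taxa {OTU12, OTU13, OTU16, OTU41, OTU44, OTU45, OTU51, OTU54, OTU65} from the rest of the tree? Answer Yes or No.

The MRCA of the listed taxa subtends ((OTU13,(OTU5,OTU46)),((OTU54,OTU41),((OTU16,((OTU51,OTU65),OTU44)),(OTU12,OTU45)))).
That clade also contains OTU46, OTU5, which are not in the proposed group, so the group is not monophyletic.

No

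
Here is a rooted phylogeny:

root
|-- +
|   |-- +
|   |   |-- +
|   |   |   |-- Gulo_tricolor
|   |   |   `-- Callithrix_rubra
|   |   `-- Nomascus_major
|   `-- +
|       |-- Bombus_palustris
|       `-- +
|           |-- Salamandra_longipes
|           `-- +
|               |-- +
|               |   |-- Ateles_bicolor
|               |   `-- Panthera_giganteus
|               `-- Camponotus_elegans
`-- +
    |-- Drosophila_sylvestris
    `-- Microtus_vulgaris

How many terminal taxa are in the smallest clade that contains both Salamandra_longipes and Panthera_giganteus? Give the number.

4

The MRCA of Salamandra_longipes and Panthera_giganteus is the node subtending (Salamandra_longipes,((Ateles_bicolor,Panthera_giganteus),Camponotus_elegans)).
That clade contains 4 terminal taxa: Ateles_bicolor, Camponotus_elegans, Panthera_giganteus, Salamandra_longipes.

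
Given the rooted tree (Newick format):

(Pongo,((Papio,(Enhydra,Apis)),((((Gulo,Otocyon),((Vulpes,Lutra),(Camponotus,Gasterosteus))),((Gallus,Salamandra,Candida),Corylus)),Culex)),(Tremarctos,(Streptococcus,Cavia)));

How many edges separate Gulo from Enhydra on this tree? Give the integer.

8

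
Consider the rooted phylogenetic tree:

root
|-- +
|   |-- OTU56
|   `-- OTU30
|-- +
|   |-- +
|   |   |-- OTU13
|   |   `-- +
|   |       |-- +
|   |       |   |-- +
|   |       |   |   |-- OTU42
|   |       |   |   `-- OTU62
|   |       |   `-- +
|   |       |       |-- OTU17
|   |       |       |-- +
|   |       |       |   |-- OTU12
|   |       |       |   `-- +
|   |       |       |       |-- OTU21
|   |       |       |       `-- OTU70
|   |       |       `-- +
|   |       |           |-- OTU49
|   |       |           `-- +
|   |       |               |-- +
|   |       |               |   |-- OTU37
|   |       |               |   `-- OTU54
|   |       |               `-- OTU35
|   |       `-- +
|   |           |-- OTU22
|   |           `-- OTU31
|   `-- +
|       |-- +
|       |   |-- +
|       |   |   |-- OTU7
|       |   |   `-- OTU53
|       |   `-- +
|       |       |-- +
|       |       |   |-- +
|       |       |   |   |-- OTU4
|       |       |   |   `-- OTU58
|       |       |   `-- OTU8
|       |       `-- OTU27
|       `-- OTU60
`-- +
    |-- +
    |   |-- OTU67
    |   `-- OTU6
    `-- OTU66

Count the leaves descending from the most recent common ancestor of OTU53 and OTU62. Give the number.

20

The MRCA of OTU53 and OTU62 is the node subtending ((OTU13,(((OTU42,OTU62),(OTU17,(OTU12,(OTU21,OTU70)),(OTU49,((OTU37,OTU54),OTU35)))),(OTU22,OTU31))),(((OTU7,OTU53),(((OTU4,OTU58),OTU8),OTU27)),OTU60)).
That clade contains 20 terminal taxa: OTU12, OTU13, OTU17, OTU21, OTU22, OTU27, OTU31, OTU35, OTU37, OTU4, OTU42, OTU49, OTU53, OTU54, OTU58, OTU60, OTU62, OTU7, OTU70, OTU8.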